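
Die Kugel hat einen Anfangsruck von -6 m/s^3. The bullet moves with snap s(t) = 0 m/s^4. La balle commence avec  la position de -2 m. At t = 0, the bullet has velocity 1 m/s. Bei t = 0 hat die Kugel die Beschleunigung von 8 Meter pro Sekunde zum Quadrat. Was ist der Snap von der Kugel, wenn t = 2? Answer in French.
En utilisant s(t) = 0 et en substituant t = 2, nous trouvons s = 0.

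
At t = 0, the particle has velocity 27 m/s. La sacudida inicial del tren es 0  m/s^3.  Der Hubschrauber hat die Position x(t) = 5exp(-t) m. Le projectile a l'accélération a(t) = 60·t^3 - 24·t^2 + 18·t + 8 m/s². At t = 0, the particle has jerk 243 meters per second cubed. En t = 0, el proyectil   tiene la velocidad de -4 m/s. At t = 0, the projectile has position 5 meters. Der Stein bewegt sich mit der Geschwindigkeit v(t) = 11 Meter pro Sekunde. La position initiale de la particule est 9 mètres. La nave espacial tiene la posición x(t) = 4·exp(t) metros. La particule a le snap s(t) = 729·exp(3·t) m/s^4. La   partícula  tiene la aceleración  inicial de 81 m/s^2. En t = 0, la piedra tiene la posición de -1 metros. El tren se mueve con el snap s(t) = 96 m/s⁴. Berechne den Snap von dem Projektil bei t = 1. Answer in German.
Wir müssen unsere Gleichung für die Beschleunigung a(t) = 60·t^3 - 24·t^2 + 18·t + 8 2-mal ableiten. Mit d/dt von a(t) finden wir j(t) = 180·t^2 - 48·t + 18. Die Ableitung von dem Ruck ergibt den Snap: s(t) = 360·t - 48. Wir haben den Snap s(t) = 360·t - 48. Durch Einsetzen von t = 1: s(1) = 312.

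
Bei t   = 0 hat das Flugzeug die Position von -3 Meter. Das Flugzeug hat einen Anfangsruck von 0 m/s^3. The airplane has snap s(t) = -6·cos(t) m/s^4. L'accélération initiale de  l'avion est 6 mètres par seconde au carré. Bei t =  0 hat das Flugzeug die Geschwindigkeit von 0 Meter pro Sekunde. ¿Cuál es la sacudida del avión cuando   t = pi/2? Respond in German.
Um dies zu lösen, müssen wir 1 Integral unserer Gleichung für den Snap s(t) = -6·cos(t) finden. Die Stammfunktion von dem Snap ist der Ruck. Mit j(0) = 0 erhalten wir j(t) = -6·sin(t). Wir haben den Ruck j(t) = -6·sin(t). Durch Einsetzen von t = pi/2: j(pi/2) = -6.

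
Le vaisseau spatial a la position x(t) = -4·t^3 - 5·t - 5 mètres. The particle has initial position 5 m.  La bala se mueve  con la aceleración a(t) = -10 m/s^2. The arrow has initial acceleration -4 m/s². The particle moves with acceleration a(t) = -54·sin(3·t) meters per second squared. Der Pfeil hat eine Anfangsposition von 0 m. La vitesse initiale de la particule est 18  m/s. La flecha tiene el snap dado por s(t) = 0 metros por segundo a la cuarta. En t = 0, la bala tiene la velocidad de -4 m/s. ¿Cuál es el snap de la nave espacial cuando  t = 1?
Partiendo de la posición x(t) = -4·t^3 - 5·t - 5, tomamos 4 derivadas. La derivada de la posición da la velocidad: v(t) = -12·t^2 - 5. Tomando d/dt de v(t), encontramos a(t) = -24·t. La derivada de la aceleración da la sacudida: j(t) = -24. Derivando la sacudida, obtenemos el snap: s(t) = 0. De la ecuación del snap s(t) = 0, sustituimos t = 1 para obtener s = 0.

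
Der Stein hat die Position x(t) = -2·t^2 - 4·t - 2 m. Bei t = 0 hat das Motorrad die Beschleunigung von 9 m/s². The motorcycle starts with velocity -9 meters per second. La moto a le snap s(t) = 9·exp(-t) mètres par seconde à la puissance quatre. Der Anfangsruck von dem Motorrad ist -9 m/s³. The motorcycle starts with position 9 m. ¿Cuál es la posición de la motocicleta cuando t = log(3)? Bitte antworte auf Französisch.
Pour résoudre ceci, nous devons prendre 4 intégrales de notre équation du snap s(t) = 9·exp(-t). La primitive du snap est le jerk. En utilisant j(0) = -9, nous obtenons j(t) = -9·exp(-t). La primitive du jerk, avec a(0) = 9, donne l'accélération: a(t) = 9·exp(-t). La primitive de l'accélération est la vitesse. En utilisant v(0) = -9, nous obtenons v(t) = -9·exp(-t). La primitive de la vitesse, avec x(0) = 9, donne la position: x(t) = 9·exp(-t). Nous avons la position x(t) = 9·exp(-t). En substituant t = log(3): x(log(3)) = 3.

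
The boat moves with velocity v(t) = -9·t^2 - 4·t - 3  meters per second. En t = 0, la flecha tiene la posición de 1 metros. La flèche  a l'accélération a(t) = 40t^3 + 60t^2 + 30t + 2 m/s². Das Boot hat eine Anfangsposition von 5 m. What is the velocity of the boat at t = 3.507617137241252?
Using v(t) = -9·t^2 - 4·t - 3 and substituting t = 3.507617137241252, we find v = -127.760870382182.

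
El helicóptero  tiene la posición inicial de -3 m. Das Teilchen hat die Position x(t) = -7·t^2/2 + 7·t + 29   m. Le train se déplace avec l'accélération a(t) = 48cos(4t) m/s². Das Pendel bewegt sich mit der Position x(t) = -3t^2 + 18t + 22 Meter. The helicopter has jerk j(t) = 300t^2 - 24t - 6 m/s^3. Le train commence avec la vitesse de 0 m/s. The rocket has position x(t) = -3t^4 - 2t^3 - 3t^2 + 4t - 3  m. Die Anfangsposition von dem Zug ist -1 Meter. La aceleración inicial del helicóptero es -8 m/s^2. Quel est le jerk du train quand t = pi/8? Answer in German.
Um dies zu lösen, müssen wir 1 Ableitung unserer Gleichung für die Beschleunigung a(t) = 48·cos(4·t) nehmen. Mit d/dt von a(t) finden wir j(t) = -192·sin(4·t). Aus der Gleichung für den Ruck j(t) = -192·sin(4·t), setzen wir t = pi/8 ein und erhalten j = -192.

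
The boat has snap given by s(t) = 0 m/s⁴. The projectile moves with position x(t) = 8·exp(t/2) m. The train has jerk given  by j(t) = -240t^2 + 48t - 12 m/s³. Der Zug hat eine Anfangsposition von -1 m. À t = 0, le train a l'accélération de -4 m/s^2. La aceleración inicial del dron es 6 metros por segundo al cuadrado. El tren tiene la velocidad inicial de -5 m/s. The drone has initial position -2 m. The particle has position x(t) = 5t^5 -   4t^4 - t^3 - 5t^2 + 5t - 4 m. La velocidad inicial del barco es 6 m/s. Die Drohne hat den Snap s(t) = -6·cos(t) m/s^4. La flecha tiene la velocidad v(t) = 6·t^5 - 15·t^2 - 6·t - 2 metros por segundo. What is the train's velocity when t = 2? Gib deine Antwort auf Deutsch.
Um dies zu lösen, müssen wir 2 Integrale unserer Gleichung für den Ruck j(t) = -240·t^2 + 48·t - 12 finden. Die Stammfunktion von dem Ruck ist die Beschleunigung. Mit a(0) = -4 erhalten wir a(t) = -80·t^3 + 24·t^2 - 12·t - 4. Mit ∫a(t)dt und Anwendung von v(0) = -5, finden wir v(t) = -20·t^4 + 8·t^3 - 6·t^2 - 4·t - 5. Wir haben die Geschwindigkeit v(t) = -20·t^4 + 8·t^3 - 6·t^2 - 4·t - 5. Durch Einsetzen von t = 2: v(2) = -293.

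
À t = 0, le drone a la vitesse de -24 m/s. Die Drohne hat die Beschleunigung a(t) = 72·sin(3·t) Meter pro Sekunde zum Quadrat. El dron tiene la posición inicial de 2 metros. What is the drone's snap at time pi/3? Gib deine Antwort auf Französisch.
Pour résoudre ceci, nous devons prendre 2 dérivées de notre équation de l'accélération a(t) = 72·sin(3·t). En dérivant l'accélération, nous obtenons le jerk: j(t) = 216·cos(3·t). En prenant d/dt de j(t), nous trouvons s(t) = -648·sin(3·t). Nous avons le snap s(t) = -648·sin(3·t). En substituant t = pi/3: s(pi/3) = 0.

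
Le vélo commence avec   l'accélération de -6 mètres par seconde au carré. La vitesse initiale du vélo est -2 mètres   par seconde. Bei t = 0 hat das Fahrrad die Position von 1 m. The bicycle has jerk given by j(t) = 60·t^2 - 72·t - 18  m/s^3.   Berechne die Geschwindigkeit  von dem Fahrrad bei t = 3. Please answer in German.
Um dies zu lösen, müssen wir 2 Integrale unserer Gleichung für den Ruck j(t) = 60·t^2 - 72·t - 18 finden. Durch Integration von dem Ruck und Verwendung der Anfangsbedingung a(0) = -6, erhalten wir a(t) = 20·t^3 - 36·t^2 - 18·t - 6. Die Stammfunktion von der Beschleunigung, mit v(0) = -2, ergibt die Geschwindigkeit: v(t) = 5·t^4 - 12·t^3 - 9·t^2 - 6·t - 2. Aus der Gleichung für die Geschwindigkeit v(t) = 5·t^4 - 12·t^3 - 9·t^2 - 6·t - 2, setzen wir t = 3 ein und erhalten v = -20.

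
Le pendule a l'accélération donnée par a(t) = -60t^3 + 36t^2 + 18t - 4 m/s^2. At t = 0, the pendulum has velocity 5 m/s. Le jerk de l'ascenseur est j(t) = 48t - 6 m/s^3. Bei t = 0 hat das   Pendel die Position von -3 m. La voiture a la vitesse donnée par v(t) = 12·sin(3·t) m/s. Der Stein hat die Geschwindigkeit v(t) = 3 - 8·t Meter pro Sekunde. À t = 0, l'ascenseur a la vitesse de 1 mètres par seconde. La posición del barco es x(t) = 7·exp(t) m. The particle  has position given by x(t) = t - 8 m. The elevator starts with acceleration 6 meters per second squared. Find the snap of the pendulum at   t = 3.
To solve this, we need to take 2 derivatives of our acceleration equation a(t) = -60·t^3 + 36·t^2 + 18·t - 4. The derivative of acceleration gives jerk: j(t) = -180·t^2 + 72·t + 18. Taking d/dt of j(t), we find s(t) = 72 - 360·t. From the given snap equation s(t) = 72 - 360·t, we substitute t = 3 to get s = -1008.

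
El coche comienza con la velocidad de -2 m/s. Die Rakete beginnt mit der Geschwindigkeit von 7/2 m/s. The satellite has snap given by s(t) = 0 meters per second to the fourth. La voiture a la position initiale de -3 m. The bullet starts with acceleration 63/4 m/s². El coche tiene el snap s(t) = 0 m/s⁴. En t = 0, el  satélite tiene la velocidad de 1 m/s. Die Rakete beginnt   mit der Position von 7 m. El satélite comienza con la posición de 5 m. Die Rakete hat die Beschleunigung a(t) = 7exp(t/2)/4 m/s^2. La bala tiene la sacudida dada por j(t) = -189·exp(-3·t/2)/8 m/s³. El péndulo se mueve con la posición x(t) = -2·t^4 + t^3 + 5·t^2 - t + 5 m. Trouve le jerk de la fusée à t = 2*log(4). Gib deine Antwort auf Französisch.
Pour résoudre ceci, nous devons prendre 1 dérivée de notre équation de l'accélération a(t) = 7·exp(t/2)/4. En dérivant l'accélération, nous obtenons le jerk: j(t) = 7·exp(t/2)/8. En utilisant j(t) = 7·exp(t/2)/8 et en substituant t = 2*log(4), nous trouvons j = 7/2.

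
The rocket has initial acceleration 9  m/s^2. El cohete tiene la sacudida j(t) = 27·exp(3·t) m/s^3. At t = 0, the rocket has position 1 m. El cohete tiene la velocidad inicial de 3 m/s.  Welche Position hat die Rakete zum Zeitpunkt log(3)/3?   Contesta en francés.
En partant du jerk j(t) = 27·exp(3·t), nous prenons 3 primitives. L'intégrale du jerk est l'accélération. En utilisant a(0) = 9, nous obtenons a(t) = 9·exp(3·t). En intégrant l'accélération et en utilisant la condition initiale v(0) = 3, nous obtenons v(t) = 3·exp(3·t). En intégrant la vitesse et en utilisant la condition initiale x(0) = 1, nous obtenons x(t) = exp(3·t). En utilisant x(t) = exp(3·t) et en substituant t = log(3)/3, nous trouvons x = 3.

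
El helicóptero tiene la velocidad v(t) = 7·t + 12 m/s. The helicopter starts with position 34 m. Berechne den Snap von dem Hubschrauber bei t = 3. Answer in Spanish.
Debemos derivar nuestra ecuación de la velocidad v(t) = 7·t + 12 3 veces. La derivada de la velocidad da la aceleración: a(t) = 7. La derivada de la aceleración da la sacudida: j(t) = 0. Tomando d/dt de j(t), encontramos s(t) = 0. Usando s(t) = 0 y sustituyendo t = 3, encontramos s = 0.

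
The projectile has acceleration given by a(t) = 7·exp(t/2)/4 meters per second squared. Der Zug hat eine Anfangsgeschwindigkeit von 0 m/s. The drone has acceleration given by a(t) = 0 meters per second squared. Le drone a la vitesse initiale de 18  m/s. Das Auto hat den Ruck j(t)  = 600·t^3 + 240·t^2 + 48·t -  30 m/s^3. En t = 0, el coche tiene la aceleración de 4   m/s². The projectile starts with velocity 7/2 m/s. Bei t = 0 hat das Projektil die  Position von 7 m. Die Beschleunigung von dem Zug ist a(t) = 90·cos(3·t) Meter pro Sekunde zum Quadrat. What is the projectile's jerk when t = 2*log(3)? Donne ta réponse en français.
En partant de l'accélération a(t) = 7·exp(t/2)/4, nous prenons 1 dérivée. En prenant d/dt de a(t), nous trouvons j(t) = 7·exp(t/2)/8. De l'équation du jerk j(t) = 7·exp(t/2)/8, nous substituons t = 2*log(3) pour obtenir j = 21/8.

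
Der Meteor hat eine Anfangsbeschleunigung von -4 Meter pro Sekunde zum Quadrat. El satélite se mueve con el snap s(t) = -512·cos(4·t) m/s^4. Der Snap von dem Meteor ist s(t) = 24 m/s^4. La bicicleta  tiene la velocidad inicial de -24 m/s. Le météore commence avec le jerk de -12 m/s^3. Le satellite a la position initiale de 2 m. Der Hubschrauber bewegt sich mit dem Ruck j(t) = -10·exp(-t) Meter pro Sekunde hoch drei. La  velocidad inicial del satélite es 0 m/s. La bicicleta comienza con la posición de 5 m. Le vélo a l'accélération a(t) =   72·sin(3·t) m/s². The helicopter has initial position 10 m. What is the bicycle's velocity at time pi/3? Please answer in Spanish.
Partiendo de la aceleración a(t) = 72·sin(3·t), tomamos 1 integral. Tomando ∫a(t)dt y aplicando v(0) = -24, encontramos v(t) = -24·cos(3·t). Usando v(t) = -24·cos(3·t) y sustituyendo t = pi/3, encontramos v = 24.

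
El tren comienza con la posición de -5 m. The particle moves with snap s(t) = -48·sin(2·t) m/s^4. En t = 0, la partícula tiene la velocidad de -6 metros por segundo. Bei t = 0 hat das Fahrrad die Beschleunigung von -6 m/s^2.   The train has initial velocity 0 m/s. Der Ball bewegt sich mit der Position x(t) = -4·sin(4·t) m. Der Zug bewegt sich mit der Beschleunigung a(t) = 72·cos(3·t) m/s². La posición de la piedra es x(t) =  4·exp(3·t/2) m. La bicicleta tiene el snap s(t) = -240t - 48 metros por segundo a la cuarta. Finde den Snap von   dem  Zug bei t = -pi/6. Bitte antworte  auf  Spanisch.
Para resolver esto, necesitamos tomar 2 derivadas de nuestra ecuación de la aceleración a(t) = 72·cos(3·t). Tomando d/dt de a(t), encontramos j(t) = -216·sin(3·t). Derivando la sacudida, obtenemos el snap: s(t) = -648·cos(3·t). Usando s(t) = -648·cos(3·t) y sustituyendo t = -pi/6, encontramos s = 0.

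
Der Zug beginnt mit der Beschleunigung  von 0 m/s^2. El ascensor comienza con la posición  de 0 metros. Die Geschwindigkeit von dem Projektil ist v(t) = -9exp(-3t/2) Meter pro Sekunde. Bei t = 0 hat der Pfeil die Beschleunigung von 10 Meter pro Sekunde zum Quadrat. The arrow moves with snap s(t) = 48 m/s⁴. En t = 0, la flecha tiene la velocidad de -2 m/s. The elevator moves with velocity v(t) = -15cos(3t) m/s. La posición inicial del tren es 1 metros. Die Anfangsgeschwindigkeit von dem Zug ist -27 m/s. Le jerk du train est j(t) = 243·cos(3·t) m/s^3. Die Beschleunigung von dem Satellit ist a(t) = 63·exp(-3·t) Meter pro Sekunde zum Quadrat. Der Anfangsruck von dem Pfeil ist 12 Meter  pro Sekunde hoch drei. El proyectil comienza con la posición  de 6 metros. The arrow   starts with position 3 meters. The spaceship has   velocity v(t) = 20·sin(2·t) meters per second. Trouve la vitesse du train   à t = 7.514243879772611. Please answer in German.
Wir müssen die Stammfunktion unserer Gleichung für den Ruck j(t) = 243·cos(3·t) 2-mal finden. Mit ∫j(t)dt und Anwendung von a(0) = 0, finden wir a(t) = 81·sin(3·t). Das Integral von der Beschleunigung, mit v(0) = -27, ergibt die Geschwindigkeit: v(t) = -27·cos(3·t). Mit v(t) = -27·cos(3·t) und Einsetzen von t = 7.514243879772611, finden wir v = 22.9957921813991.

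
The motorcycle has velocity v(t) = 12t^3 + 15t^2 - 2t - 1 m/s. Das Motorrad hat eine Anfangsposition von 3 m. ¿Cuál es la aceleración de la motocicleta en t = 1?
Partiendo de la velocidad v(t) = 12·t^3 + 15·t^2 - 2·t - 1, tomamos 1 derivada. Derivando la velocidad, obtenemos la aceleración: a(t) = 36·t^2 + 30·t - 2. De la ecuación de la aceleración a(t) = 36·t^2 + 30·t - 2, sustituimos t = 1 para obtener a = 64.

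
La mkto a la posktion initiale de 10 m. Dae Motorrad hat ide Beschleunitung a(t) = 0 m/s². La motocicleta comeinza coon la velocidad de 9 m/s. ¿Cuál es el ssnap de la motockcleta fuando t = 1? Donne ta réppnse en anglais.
We must differentiate our acceleration equation a(t) = 0 2 times. Taking d/dt of a(t), we find j(t) = 0. The derivative of jerk gives snap: s(t) = 0. From the given snap equation s(t) = 0, we substitute t = 1 to get s = 0.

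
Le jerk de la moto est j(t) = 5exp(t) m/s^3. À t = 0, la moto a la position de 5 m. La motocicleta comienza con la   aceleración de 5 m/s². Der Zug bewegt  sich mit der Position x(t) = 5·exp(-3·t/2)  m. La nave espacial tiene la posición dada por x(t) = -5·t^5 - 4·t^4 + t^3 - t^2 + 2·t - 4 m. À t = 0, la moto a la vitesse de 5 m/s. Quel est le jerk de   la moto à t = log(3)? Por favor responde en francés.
De l'équation du jerk j(t) = 5·exp(t), nous substituons t = log(3) pour obtenir j = 15.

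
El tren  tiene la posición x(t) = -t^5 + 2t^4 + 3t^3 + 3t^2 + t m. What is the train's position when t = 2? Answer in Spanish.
De la ecuación de la posición x(t) = -t^5 + 2·t^4 + 3·t^3 + 3·t^2 + t, sustituimos t = 2 para obtener x = 38.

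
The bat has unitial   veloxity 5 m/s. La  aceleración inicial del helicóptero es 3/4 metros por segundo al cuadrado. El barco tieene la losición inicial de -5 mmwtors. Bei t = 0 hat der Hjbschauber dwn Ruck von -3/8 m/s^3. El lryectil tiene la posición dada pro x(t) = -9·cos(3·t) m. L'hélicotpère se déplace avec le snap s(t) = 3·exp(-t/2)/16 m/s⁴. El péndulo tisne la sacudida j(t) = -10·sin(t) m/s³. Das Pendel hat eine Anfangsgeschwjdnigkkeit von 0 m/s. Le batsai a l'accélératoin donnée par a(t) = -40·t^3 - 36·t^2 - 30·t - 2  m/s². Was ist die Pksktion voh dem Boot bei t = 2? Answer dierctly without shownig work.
Die Position bei t = 2 ist x = -151.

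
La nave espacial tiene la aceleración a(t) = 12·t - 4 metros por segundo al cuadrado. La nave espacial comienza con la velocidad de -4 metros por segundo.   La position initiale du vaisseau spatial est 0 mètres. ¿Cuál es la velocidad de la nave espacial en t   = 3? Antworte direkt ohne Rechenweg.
v(3) = 38.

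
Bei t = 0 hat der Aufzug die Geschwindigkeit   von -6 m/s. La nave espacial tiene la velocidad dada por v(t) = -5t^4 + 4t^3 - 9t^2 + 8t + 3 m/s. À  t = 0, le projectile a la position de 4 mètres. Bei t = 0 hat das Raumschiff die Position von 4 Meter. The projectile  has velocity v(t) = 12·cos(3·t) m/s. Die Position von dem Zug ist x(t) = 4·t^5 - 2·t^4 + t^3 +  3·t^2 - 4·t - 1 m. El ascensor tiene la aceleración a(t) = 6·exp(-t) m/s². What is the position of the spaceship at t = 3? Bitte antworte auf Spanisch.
Debemos encontrar la antiderivada de nuestra ecuación de la velocidad v(t) = -5·t^4 + 4·t^3 - 9·t^2 + 8·t + 3 1 vez. La antiderivada de la velocidad es la posición. Usando x(0) = 4, obtenemos x(t) = -t^5 + t^4 - 3·t^3 + 4·t^2 + 3·t + 4. Tenemos la posición x(t) = -t^5 + t^4 - 3·t^3 + 4·t^2 + 3·t + 4. Sustituyendo t = 3: x(3) = -194.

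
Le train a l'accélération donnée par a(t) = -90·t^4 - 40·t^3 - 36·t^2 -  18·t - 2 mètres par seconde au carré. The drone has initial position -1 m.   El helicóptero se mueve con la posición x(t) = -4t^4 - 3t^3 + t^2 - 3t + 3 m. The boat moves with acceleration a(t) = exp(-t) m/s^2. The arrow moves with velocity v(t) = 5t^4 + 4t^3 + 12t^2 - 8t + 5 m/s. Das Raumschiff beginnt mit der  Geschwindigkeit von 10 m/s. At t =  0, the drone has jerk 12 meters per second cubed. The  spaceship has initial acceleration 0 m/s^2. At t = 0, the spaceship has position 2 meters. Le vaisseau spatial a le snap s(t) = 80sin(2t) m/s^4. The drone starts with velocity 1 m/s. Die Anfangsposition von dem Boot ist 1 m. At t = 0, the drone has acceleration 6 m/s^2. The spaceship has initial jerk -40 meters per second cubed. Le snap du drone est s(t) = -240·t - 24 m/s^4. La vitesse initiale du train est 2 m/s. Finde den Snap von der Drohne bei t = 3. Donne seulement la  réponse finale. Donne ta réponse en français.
Le snap à t = 3 est s = -744.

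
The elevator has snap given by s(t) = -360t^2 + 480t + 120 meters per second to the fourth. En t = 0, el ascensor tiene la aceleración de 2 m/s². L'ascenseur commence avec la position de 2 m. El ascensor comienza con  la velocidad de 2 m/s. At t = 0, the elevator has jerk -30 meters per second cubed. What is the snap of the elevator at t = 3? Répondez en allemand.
Aus der Gleichung für den Snap s(t) = -360·t^2 + 480·t + 120, setzen wir t = 3 ein und erhalten s = -1680.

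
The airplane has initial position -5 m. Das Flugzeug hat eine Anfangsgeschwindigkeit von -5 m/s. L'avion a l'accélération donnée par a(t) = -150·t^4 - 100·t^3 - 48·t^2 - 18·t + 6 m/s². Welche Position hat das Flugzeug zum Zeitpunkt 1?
Wir müssen die Stammfunktion unserer Gleichung für die Beschleunigung a(t) = -150·t^4 - 100·t^3 - 48·t^2 - 18·t + 6 2-mal finden. Mit ∫a(t)dt und Anwendung von v(0) = -5, finden wir v(t) = -30·t^5 - 25·t^4 - 16·t^3 - 9·t^2 + 6·t - 5. Durch Integration von der Geschwindigkeit und Verwendung der Anfangsbedingung x(0) = -5, erhalten wir x(t) = -5·t^6 - 5·t^5 - 4·t^4 - 3·t^3 + 3·t^2 - 5·t - 5. Mit x(t) = -5·t^6 - 5·t^5 - 4·t^4 - 3·t^3 + 3·t^2 - 5·t - 5 und Einsetzen von t = 1, finden wir x = -24.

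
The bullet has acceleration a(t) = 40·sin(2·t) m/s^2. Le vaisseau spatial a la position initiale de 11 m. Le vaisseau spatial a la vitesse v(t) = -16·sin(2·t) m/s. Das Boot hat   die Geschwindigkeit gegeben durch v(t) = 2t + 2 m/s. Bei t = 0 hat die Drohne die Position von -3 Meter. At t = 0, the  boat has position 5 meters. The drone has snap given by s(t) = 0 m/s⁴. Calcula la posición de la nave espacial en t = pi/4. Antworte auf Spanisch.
Partiendo de la velocidad v(t) = -16·sin(2·t), tomamos 1 antiderivada. Tomando ∫v(t)dt y aplicando x(0) = 11, encontramos x(t) = 8·cos(2·t) + 3. Usando x(t) = 8·cos(2·t) + 3 y sustituyendo t = pi/4, encontramos x = 3.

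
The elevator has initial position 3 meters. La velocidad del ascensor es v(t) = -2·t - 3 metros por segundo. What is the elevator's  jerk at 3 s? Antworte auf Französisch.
En partant de la vitesse v(t) = -2·t - 3, nous prenons 2 dérivées. En dérivant la vitesse, nous obtenons l'accélération: a(t) = -2. La dérivée de l'accélération donne le jerk: j(t) = 0. Nous avons le jerk j(t) = 0. En substituant t = 3: j(3) = 0.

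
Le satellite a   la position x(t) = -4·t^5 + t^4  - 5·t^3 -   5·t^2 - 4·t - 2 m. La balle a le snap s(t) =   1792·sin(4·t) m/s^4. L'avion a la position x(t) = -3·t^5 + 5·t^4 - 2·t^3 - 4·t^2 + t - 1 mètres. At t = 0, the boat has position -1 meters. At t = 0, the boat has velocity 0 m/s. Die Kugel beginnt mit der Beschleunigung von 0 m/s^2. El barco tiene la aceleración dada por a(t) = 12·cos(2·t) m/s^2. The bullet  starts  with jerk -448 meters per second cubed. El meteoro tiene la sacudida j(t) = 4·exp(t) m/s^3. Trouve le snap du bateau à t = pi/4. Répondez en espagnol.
Debemos derivar nuestra ecuación de la aceleración a(t) = 12·cos(2·t) 2 veces. La derivada de la aceleración da la sacudida: j(t) = -24·sin(2·t). La derivada de la sacudida da el snap: s(t) = -48·cos(2·t). De la ecuación del snap s(t) = -48·cos(2·t), sustituimos t = pi/4 para obtener s = 0.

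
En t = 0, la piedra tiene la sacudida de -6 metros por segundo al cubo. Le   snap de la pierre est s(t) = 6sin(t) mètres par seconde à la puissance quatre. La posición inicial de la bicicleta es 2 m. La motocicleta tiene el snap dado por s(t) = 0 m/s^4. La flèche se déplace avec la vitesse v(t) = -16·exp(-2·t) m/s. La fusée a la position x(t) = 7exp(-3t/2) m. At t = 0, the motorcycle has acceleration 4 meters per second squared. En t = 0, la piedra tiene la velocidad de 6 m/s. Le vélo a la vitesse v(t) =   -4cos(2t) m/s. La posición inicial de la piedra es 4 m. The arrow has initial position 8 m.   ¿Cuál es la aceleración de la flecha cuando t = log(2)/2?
Para resolver esto, necesitamos tomar 1 derivada de nuestra ecuación de la velocidad v(t) = -16·exp(-2·t). La derivada de la velocidad da la aceleración: a(t) = 32·exp(-2·t). De la ecuación de la aceleración a(t) = 32·exp(-2·t), sustituimos t = log(2)/2 para obtener a = 16.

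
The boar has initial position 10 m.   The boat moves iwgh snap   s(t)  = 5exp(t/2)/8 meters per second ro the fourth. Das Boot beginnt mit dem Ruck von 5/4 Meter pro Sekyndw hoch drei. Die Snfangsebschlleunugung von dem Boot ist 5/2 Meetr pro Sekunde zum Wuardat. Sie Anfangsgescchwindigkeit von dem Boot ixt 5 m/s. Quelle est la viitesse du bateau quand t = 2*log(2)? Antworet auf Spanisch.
Para resolver esto, necesitamos tomar 3 integrales de nuestra ecuación del snap s(t) = 5·exp(t/2)/8. Integrando el snap y usando la condición inicial j(0) = 5/4, obtenemos j(t) = 5·exp(t/2)/4. Integrando la sacudida y usando la condición inicial a(0) = 5/2, obtenemos a(t) = 5·exp(t/2)/2. La antiderivada de la aceleración, con v(0) = 5, da la velocidad: v(t) = 5·exp(t/2). De la ecuación de la velocidad v(t) = 5·exp(t/2), sustituimos t = 2*log(2) para obtener v = 10.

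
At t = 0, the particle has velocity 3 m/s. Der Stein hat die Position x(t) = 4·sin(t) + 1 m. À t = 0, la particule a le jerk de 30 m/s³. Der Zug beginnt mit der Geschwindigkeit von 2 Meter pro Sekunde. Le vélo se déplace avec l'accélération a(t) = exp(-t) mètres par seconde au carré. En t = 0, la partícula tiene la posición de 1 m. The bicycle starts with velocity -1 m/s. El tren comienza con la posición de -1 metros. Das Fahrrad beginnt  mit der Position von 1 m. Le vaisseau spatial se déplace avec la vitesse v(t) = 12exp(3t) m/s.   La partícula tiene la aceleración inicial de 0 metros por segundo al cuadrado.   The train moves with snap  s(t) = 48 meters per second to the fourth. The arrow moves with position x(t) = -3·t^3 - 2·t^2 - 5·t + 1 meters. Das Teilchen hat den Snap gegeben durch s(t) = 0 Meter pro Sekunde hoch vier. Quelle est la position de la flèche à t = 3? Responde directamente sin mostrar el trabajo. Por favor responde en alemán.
Die Antwort ist -113.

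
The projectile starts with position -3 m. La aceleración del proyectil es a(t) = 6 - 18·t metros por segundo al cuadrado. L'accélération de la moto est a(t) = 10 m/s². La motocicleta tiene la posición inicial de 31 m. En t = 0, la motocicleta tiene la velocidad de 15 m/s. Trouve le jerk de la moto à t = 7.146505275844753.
En partant de l'accélération a(t) = 10, nous prenons 1 dérivée. La dérivée de l'accélération donne le jerk: j(t) = 0. Nous avons le jerk j(t) = 0. En substituant t = 7.146505275844753: j(7.146505275844753) = 0.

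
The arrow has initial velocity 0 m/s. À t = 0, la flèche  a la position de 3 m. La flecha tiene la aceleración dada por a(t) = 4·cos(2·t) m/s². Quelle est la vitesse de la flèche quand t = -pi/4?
Nous devons intégrer notre équation de l'accélération a(t) = 4·cos(2·t) 1 fois. En intégrant l'accélération et en utilisant la condition initiale v(0) = 0, nous obtenons v(t) = 2·sin(2·t). De l'équation de la vitesse v(t) = 2·sin(2·t), nous substituons t = -pi/4 pour obtenir v = -2.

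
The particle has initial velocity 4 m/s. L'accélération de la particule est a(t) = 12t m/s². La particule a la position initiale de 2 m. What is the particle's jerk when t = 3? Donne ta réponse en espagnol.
Partiendo de la aceleración a(t) = 12·t, tomamos 1 derivada. Tomando d/dt de a(t), encontramos j(t) = 12. De la ecuación de la sacudida j(t) = 12, sustituimos t = 3 para obtener j = 12.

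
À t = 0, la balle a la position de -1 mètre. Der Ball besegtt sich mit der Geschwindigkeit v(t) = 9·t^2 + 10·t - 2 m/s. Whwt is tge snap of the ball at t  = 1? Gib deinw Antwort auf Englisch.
To solve this, we need to take 3 derivatives of our velocity equation v(t) = 9·t^2 + 10·t - 2. Differentiating velocity, we get acceleration: a(t) = 18·t + 10. Taking d/dt of a(t), we find j(t) = 18. The derivative of jerk gives snap: s(t) = 0. Using s(t) = 0 and substituting t = 1, we find s = 0.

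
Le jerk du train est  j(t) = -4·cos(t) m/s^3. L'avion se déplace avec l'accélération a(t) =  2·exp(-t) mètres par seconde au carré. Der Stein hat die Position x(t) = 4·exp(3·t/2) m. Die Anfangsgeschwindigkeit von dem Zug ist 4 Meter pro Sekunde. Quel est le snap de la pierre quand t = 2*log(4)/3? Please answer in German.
Ausgehend von der Position x(t) = 4·exp(3·t/2), nehmen wir 4 Ableitungen. Durch Ableiten von der Position erhalten wir die Geschwindigkeit: v(t) = 6·exp(3·t/2). Durch Ableiten von der Geschwindigkeit erhalten wir die Beschleunigung: a(t) = 9·exp(3·t/2). Mit d/dt von a(t) finden wir j(t) = 27·exp(3·t/2)/2. Durch Ableiten von dem Ruck erhalten wir den Snap: s(t) = 81·exp(3·t/2)/4. Mit s(t) = 81·exp(3·t/2)/4 und Einsetzen von t = 2*log(4)/3, finden wir s = 81.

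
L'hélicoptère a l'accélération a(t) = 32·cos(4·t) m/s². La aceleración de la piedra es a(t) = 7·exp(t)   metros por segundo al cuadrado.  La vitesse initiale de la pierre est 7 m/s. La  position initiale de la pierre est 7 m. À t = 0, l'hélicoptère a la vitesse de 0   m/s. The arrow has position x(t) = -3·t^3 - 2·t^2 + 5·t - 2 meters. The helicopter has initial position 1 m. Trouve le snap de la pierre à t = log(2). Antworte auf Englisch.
We must differentiate our acceleration equation a(t) = 7·exp(t) 2 times. Taking d/dt of a(t), we find j(t) = 7·exp(t). Taking d/dt of j(t), we find s(t) = 7·exp(t). From the given snap equation s(t) = 7·exp(t), we substitute t = log(2) to get s = 14.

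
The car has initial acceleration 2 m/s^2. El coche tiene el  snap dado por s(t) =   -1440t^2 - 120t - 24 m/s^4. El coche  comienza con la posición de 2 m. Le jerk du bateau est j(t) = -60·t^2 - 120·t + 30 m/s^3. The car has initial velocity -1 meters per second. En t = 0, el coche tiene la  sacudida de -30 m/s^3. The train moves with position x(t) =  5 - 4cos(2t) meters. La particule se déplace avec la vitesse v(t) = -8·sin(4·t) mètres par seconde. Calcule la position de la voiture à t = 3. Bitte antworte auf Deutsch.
Wir müssen die Stammfunktion unserer Gleichung für den Snap s(t) = -1440·t^2 - 120·t - 24 4-mal finden. Die Stammfunktion von dem Snap, mit j(0) = -30, ergibt den Ruck: j(t) = -480·t^3 - 60·t^2 - 24·t - 30. Das Integral von dem Ruck ist die Beschleunigung. Mit a(0) = 2 erhalten wir a(t) = -120·t^4 - 20·t^3 - 12·t^2 - 30·t + 2. Durch Integration von der Beschleunigung und Verwendung der Anfangsbedingung v(0) = -1, erhalten wir v(t) = -24·t^5 - 5·t^4 - 4·t^3 - 15·t^2 + 2·t - 1. Die Stammfunktion von der Geschwindigkeit, mit x(0) = 2, ergibt die Position: x(t) = -4·t^6 - t^5 - t^4 - 5·t^3 + t^2 - t + 2. Aus der Gleichung für die Position x(t) = -4·t^6 - t^5 - t^4 - 5·t^3 + t^2 - t + 2, setzen wir t = 3 ein und erhalten x = -3367.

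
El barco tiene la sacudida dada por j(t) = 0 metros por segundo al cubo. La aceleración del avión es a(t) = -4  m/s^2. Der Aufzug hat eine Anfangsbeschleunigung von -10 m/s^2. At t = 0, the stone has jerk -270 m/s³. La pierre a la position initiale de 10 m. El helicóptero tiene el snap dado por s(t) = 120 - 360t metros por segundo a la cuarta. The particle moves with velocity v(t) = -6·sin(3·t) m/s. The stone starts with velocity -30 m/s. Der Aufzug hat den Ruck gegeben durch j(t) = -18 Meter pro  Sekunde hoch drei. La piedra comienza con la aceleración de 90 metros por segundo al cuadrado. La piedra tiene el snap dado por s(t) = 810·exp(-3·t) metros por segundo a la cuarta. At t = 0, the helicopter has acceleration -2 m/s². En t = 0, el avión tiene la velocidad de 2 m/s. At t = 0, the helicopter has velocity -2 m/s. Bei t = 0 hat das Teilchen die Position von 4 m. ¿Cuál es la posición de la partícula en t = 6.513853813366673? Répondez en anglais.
We must find the integral of our velocity equation v(t) = -6·sin(3·t) 1 time. The antiderivative of velocity, with x(0) = 4, gives position: x(t) = 2·cos(3·t) + 2. From the given position equation x(t) = 2·cos(3·t) + 2, we substitute t = 6.513853813366673 to get x = 3.53993575540680.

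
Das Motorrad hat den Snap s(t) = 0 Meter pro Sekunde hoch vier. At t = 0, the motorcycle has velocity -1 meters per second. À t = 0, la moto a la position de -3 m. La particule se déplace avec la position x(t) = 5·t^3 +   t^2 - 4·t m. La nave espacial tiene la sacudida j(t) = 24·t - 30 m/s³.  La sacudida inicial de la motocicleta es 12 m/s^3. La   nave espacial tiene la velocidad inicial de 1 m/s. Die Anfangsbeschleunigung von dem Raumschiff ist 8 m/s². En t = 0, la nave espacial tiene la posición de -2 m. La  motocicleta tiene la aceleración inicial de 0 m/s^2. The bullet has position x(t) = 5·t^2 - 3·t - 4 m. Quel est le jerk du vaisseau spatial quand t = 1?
De l'équation du jerk j(t) = 24·t - 30, nous substituons t = 1 pour obtenir j = -6.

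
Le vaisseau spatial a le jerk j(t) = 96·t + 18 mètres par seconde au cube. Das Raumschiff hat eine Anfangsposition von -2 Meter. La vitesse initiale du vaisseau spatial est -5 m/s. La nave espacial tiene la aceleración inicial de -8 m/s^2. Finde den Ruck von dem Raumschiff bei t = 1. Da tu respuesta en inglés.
We have jerk j(t) = 96·t + 18. Substituting t = 1: j(1) = 114.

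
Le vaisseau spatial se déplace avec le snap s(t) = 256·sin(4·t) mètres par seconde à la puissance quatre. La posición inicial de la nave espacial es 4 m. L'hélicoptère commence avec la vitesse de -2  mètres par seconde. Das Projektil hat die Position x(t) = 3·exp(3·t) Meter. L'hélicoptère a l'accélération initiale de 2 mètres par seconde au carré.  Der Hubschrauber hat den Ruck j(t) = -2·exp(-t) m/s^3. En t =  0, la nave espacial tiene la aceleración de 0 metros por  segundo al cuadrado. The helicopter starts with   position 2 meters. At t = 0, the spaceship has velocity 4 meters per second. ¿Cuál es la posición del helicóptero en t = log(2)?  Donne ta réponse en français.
Pour résoudre ceci, nous devons prendre 3 primitives de notre équation du jerk j(t) = -2·exp(-t). En prenant ∫j(t)dt et en appliquant a(0) = 2, nous trouvons a(t) = 2·exp(-t). L'intégrale de l'accélération est la vitesse. En utilisant v(0) = -2, nous obtenons v(t) = -2·exp(-t). L'intégrale de la vitesse, avec x(0) = 2, donne la position: x(t) = 2·exp(-t). De l'équation de la position x(t) = 2·exp(-t), nous substituons t = log(2) pour obtenir x = 1.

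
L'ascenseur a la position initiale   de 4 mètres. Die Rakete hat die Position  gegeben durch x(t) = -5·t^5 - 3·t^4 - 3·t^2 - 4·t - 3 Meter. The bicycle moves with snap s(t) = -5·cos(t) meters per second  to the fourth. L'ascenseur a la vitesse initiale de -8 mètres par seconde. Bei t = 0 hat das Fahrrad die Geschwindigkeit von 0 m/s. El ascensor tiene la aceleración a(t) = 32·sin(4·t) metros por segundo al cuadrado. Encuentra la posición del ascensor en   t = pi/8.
Necesitamos integrar nuestra ecuación de la aceleración a(t) = 32·sin(4·t) 2 veces. Integrando la aceleración y usando la condición inicial v(0) = -8, obtenemos v(t) = -8·cos(4·t). La integral de la velocidad, con x(0) = 4, da la posición: x(t) = 4 - 2·sin(4·t). Usando x(t) = 4 - 2·sin(4·t) y sustituyendo t = pi/8, encontramos x = 2.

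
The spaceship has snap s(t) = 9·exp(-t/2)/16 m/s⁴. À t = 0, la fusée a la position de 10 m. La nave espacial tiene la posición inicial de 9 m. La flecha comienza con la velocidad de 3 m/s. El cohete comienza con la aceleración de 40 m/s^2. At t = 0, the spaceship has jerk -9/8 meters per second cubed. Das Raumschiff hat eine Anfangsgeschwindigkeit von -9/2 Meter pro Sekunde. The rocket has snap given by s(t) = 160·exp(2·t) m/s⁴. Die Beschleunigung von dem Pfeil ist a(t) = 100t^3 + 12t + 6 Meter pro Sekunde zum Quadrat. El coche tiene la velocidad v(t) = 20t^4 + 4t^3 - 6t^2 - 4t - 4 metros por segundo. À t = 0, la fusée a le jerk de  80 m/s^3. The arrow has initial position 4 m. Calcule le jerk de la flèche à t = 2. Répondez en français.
En partant de l'accélération a(t) = 100·t^3 + 12·t + 6, nous prenons 1 dérivée. En prenant d/dt de a(t), nous trouvons j(t) = 300·t^2 + 12. Nous avons le jerk j(t) = 300·t^2 + 12. En substituant t = 2: j(2) = 1212.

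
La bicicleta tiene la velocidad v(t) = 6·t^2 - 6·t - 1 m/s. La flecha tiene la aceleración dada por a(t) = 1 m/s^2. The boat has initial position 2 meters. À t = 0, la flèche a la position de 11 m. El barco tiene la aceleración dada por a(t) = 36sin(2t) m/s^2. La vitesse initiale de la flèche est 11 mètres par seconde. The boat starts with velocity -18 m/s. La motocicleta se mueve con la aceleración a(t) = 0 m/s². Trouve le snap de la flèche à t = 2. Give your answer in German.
Um dies zu lösen, müssen wir 2 Ableitungen unserer Gleichung für die Beschleunigung a(t) = 1 nehmen. Die Ableitung von der Beschleunigung ergibt den Ruck: j(t) = 0. Durch Ableiten von dem Ruck erhalten wir den Snap: s(t) = 0. Wir haben den Snap s(t) = 0. Durch Einsetzen von t = 2: s(2) = 0.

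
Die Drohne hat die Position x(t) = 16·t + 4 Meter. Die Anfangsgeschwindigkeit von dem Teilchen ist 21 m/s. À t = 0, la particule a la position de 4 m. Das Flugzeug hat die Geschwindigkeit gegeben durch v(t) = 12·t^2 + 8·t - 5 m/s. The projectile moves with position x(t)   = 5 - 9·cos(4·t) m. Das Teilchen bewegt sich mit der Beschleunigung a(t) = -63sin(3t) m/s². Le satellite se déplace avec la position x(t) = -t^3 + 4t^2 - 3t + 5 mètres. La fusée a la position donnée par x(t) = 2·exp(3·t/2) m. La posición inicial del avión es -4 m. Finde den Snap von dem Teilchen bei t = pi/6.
Um dies zu lösen, müssen wir 2 Ableitungen unserer Gleichung für die Beschleunigung a(t) = -63·sin(3·t) nehmen. Die Ableitung von der Beschleunigung ergibt den Ruck: j(t) = -189·cos(3·t). Durch Ableiten von dem Ruck erhalten wir den Snap: s(t) = 567·sin(3·t). Wir haben den Snap s(t) = 567·sin(3·t). Durch Einsetzen von t = pi/6: s(pi/6) = 567.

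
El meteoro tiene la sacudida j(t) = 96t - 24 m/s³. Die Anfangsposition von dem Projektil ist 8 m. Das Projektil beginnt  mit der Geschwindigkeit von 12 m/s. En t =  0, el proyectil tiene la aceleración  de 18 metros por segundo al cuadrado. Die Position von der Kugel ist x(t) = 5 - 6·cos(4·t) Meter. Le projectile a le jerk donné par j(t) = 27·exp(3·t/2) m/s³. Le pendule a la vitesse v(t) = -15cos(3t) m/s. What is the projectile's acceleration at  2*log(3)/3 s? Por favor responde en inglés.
To solve this, we need to take 1 antiderivative of our jerk equation j(t) = 27·exp(3·t/2). Taking ∫j(t)dt and applying a(0) = 18, we find a(t) = 18·exp(3·t/2). We have acceleration a(t) = 18·exp(3·t/2). Substituting t = 2*log(3)/3: a(2*log(3)/3) = 54.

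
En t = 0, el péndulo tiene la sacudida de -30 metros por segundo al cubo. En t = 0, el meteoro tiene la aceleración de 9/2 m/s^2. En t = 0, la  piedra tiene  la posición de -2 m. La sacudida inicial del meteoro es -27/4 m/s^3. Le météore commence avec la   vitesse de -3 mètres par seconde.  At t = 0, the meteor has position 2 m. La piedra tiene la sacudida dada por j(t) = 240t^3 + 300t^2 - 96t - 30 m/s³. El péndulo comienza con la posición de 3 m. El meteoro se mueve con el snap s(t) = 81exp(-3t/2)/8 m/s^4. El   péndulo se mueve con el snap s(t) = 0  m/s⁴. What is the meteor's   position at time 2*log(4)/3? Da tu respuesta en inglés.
To solve this, we need to take 4 antiderivatives of our snap equation s(t) = 81·exp(-3·t/2)/8. Taking ∫s(t)dt and applying j(0) = -27/4, we find j(t) = -27·exp(-3·t/2)/4. Taking ∫j(t)dt and applying a(0) = 9/2, we find a(t) = 9·exp(-3·t/2)/2. Taking ∫a(t)dt and applying v(0) = -3, we find v(t) = -3·exp(-3·t/2). Integrating velocity and using the initial condition x(0) = 2, we get x(t) = 2·exp(-3·t/2). From the given position equation x(t) = 2·exp(-3·t/2), we substitute t = 2*log(4)/3 to get x = 1/2.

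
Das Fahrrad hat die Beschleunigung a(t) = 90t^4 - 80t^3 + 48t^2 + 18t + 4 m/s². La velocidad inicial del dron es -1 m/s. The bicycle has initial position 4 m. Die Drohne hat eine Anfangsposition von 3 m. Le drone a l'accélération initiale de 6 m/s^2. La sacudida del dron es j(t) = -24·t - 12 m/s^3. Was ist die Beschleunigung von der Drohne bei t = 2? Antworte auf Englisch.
We need to integrate our jerk equation j(t) = -24·t - 12 1 time. Taking ∫j(t)dt and applying a(0) = 6, we find a(t) = -12·t^2 - 12·t + 6. We have acceleration a(t) = -12·t^2 - 12·t + 6. Substituting t = 2: a(2) = -66.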